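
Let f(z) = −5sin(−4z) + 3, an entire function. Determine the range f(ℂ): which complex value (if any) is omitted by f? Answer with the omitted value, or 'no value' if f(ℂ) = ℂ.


Little Picard bounds the complement of f(ℂ) to at most one point.
sin is entire and surjective onto ℂ: for every w ∈ ℂ, sin(ζ) = w has a solution ζ ∈ ℂ (e.g., via the complex inverse arcsin). With ζ = −4z this gives z = ζ/(-4). Then -5·sin(−4z) takes every value in -5·ℂ = ℂ, and adding 3 is a bijection of ℂ. So f is surjective and omits no value. (Note: only on the real line is sin bounded by [−1, 1].)

Omitted value: no value.


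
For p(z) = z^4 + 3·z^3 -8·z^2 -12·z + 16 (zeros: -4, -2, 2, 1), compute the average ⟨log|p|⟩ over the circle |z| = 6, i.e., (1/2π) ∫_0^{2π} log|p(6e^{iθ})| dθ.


Zeros: -4, -2, 1, 2; r = 6.
Inside |z| < r: -4, -2, 1, 2. Outside (|z| ≥ r): ∅.
p(0) = 16, so log|p(0)| = log(16) = 2.7726.
Apply Jensen: I(r) = log|p(0)| + Σ_k log(r/|z_k|), summed over zeros inside |z| < r.
  log(r/|z_k|) for z_k = -4: log(6/4) = 0.4055
  log(r/|z_k|) for z_k = -2: log(6/2) = 1.0986
  log(r/|z_k|) for z_k = 2: log(6/2) = 1.0986
  log(r/|z_k|) for z_k = 1: log(6/1) = 1.7918
Sum over inside zeros: 4.3944.
I(r) = log|p(0)| + (inside sum) = 2.7726 + 4.3944 = 7.1670.
Closed form (all zeros inside, monic): I(r) = n·log(r) = 4·log(6) = 7.1670. ✓

I(r) ≈ 7.1670.


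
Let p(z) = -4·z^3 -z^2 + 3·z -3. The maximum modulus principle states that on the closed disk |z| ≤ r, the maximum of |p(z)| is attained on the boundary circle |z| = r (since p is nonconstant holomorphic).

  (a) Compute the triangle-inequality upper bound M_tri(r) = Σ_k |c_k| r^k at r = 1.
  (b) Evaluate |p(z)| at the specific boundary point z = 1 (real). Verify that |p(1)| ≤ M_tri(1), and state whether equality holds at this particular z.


Coefficients: c_0 = -3, c_1 = 3, c_2 = -1, c_3 = -4. Radius r = 1.
Part (a). Triangle bound: M_tri(r) = Σ_k |c_k| r^k
  = |-3|·1^0 + |3|·1^1 + |-1|·1^2 + |-4|·1^3
  = 3 + 3 + 1 + 4 = 11.
This bounds M(r) := max_{|z|=r} |p(z)| from above; equality holds iff all terms c_k z^k can be made to align in phase at a single z on |z|=r.
Part (b). At z = 1 (real, on the circle |z| = r):
  p(1) = (-3)·1^0 + (3)·1^1 + (-1)·1^2 + (-4)·1^3 = -5.
  |p(1)| = 5.
Check: |p(1)| = 5 ≤ 11 = M_tri(1). ✓ Equality does not hold at z = 1 (the coefficients have mixed signs, so the terms do not all align in phase there).

M_tri(1) = 11; |p(1)| = 5; equality at z=1: no.


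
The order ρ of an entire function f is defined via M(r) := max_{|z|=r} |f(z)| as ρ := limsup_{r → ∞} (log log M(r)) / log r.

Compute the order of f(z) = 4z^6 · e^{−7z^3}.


M(r) = max_{|z|=r} |4|·|z|^6·|e^{−7z^3}| = 4·r^6 · e^{7r^3} (the factors attain their maxima compatibly on |z|=r). Then log M(r) = log 4 + 6·log r + 7r^3, dominated by the last term, so log log M(r) ~ 3·log r. The polynomial factor 4z^6 contributes only a log r term and does not affect the order. ρ = 3.
Therefore ρ = 3.

Order ρ = 3.


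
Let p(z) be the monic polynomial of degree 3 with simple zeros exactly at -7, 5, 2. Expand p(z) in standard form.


The polynomial is p(z) = ∏_{α ∈ S} (z − α), where S = {-7, 5, 2}.
Expanding the product yields: p(z) = z^3 -39·z + 70.
The resulting polynomial has degree 3 and real coefficients as required.

p(z) = z^3 -39·z + 70.


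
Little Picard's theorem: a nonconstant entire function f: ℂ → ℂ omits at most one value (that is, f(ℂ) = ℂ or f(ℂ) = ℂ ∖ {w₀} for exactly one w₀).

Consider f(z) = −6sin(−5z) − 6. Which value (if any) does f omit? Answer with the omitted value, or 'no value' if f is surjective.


Little Picard bounds the complement of f(ℂ) to at most one point.
sin is entire and surjective onto ℂ: for every w ∈ ℂ, sin(ζ) = w has a solution ζ ∈ ℂ (e.g., via the complex inverse arcsin). With ζ = −5z this gives z = ζ/(-5). Then -6·sin(−5z) takes every value in -6·ℂ = ℂ, and adding -6 is a bijection of ℂ. So f is surjective and omits no value. (Note: only on the real line is sin bounded by [−1, 1].)

Omitted value: no value.


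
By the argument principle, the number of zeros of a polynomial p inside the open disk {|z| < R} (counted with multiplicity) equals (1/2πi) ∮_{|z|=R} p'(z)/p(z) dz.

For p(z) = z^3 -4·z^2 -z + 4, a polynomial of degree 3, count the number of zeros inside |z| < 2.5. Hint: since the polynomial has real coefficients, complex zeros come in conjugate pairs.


The zeros of p are: 4, -1, 1.
Their magnitudes are: 4, 1, 1.
Zeros with |z| < R = 2.5: -1, 1.
Count = 2.
By the argument principle, (1/2πi) ∮_{|z|=R} p'(z)/p(z) dz equals exactly this count.

Number of zeros inside |z| < 2.5: 2.


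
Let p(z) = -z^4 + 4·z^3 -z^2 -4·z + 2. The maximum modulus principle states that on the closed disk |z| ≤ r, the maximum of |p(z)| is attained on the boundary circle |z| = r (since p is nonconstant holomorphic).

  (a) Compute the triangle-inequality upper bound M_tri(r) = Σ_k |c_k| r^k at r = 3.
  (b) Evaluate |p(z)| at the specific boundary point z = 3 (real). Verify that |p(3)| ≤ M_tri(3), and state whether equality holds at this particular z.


Coefficients: c_0 = 2, c_1 = -4, c_2 = -1, c_3 = 4, c_4 = -1. Radius r = 3.
Part (a). Triangle bound: M_tri(r) = Σ_k |c_k| r^k
  = |2|·3^0 + |-4|·3^1 + |-1|·3^2 + |4|·3^3 + |-1|·3^4
  = 2 + 12 + 9 + 108 + 81 = 212.
This bounds M(r) := max_{|z|=r} |p(z)| from above; equality holds iff all terms c_k z^k can be made to align in phase at a single z on |z|=r.
Part (b). At z = 3 (real, on the circle |z| = r):
  p(3) = (2)·3^0 + (-4)·3^1 + (-1)·3^2 + (4)·3^3 + (-1)·3^4 = 8.
  |p(3)| = 8.
Check: |p(3)| = 8 ≤ 212 = M_tri(3). ✓ Equality does not hold at z = 3 (the coefficients have mixed signs, so the terms do not all align in phase there).

M_tri(3) = 212; |p(3)| = 8; equality at z=3: no.


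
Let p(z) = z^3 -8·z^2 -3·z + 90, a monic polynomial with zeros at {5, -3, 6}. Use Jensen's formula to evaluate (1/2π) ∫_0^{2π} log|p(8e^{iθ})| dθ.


Zeros: -3, 5, 6; r = 8.
Inside |z| < r: -3, 5, 6. Outside (|z| ≥ r): ∅.
p(0) = 90, so log|p(0)| = log(90) = 4.4998.
Apply Jensen: I(r) = log|p(0)| + Σ_k log(r/|z_k|), summed over zeros inside |z| < r.
  log(r/|z_k|) for z_k = 5: log(8/5) = 0.4700
  log(r/|z_k|) for z_k = -3: log(8/3) = 0.9808
  log(r/|z_k|) for z_k = 6: log(8/6) = 0.2877
Sum over inside zeros: 1.7385.
I(r) = log|p(0)| + (inside sum) = 4.4998 + 1.7385 = 6.2383.
Closed form (all zeros inside, monic): I(r) = n·log(r) = 3·log(8) = 6.2383. ✓

I(r) ≈ 6.2383.


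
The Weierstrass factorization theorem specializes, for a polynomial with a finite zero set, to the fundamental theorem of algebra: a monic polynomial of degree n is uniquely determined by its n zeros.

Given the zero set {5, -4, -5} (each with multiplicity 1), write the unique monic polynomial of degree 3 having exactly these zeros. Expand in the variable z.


The polynomial is p(z) = ∏_{α ∈ S} (z − α), where S = {5, -4, -5}.
Expanding the product yields: p(z) = z^3 + 4·z^2 -25·z -100.
The resulting polynomial has degree 3 and real coefficients as required.

p(z) = z^3 + 4·z^2 -25·z -100.


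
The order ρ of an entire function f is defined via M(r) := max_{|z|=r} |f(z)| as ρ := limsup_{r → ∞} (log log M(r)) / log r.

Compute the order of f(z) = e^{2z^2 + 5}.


|e^{2z^2 + 5}| = e^{Re(2·z^2) + 5} ≤ e^{2|z|^2 + 5} = e^{2r^2 + 5} on |z| = r, so ρ ≤ 2. Choosing z on |z|=r so that 2·z^2 is real positive (always possible by picking arg z appropriately) gives |f(z)| = e^{2r^2 + 5}, matching the bound. The additive constant 5 does not affect log log M(r) ~ 2·log r. Hence ρ = 2.
Therefore ρ = 2.

Order ρ = 2.


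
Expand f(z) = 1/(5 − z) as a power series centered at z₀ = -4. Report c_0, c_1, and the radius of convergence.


Let w = z − z₀, so z = z₀ + w.
Then 5 − z = 5 − (z₀ + w) = (5 − z₀) − w = 9 − w.
f(z) = 1/(9 − w) = (1/(9)) · 1/(1 − w/(9)) = Σ_{n≥0} w^n / (9)^(n+1).
So c_n = 1/(9)^(n+1):
  c_0 = 1/(9)^1 = 1/9.
  c_1 = 1/(9)^2 = 1/81.
The series is valid for |w/d| < 1, i.e. |z − z₀| < |d|.
Radius of convergence: R = |5 − z₀| = |9| = 9 (distance from z₀ to the singularity z = 5).

c_0 = 1/9, c_1 = 1/81; R = 9.


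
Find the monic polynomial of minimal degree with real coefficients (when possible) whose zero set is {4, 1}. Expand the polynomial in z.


The polynomial is p(z) = ∏_{α ∈ S} (z − α), where S = {4, 1}.
Expanding the product yields: p(z) = z^2 -5·z + 4.
The resulting polynomial has degree 2 and real coefficients as required.

p(z) = z^2 -5·z + 4.


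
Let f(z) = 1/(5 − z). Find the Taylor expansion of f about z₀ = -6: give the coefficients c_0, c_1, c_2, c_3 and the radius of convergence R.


Let w = z − z₀, so z = z₀ + w.
Then 5 − z = 5 − (z₀ + w) = (5 − z₀) − w = 11 − w.
f(z) = 1/(11 − w) = (1/(11)) · 1/(1 − w/(11)) = Σ_{n≥0} w^n / (11)^(n+1).
So c_n = 1/(11)^(n+1):
  c_0 = 1/(11)^1 = 1/11.
  c_1 = 1/(11)^2 = 1/121.
  c_2 = 1/(11)^3 = 1/1331.
  c_3 = 1/(11)^4 = 1/14641.
The series is valid for |w/d| < 1, i.e. |z − z₀| < |d|.
Radius of convergence: R = |5 − z₀| = |11| = 11 (distance from z₀ to the singularity z = 5).

c_0 = 1/11, c_1 = 1/121, c_2 = 1/1331, c_3 = 1/14641; R = 11.


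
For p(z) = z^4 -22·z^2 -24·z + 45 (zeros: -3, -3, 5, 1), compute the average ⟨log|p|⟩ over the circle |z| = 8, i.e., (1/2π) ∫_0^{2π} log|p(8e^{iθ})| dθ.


Zeros: -3, -3, 1, 5; r = 8.
Inside |z| < r: -3, -3, 1, 5. Outside (|z| ≥ r): ∅.
p(0) = 45, so log|p(0)| = log(45) = 3.8067.
Apply Jensen: I(r) = log|p(0)| + Σ_k log(r/|z_k|), summed over zeros inside |z| < r.
  log(r/|z_k|) for z_k = -3: log(8/3) = 0.9808
  log(r/|z_k|) for z_k = -3: log(8/3) = 0.9808
  log(r/|z_k|) for z_k = 5: log(8/5) = 0.4700
  log(r/|z_k|) for z_k = 1: log(8/1) = 2.0794
Sum over inside zeros: 4.5111.
I(r) = log|p(0)| + (inside sum) = 3.8067 + 4.5111 = 8.3178.
Closed form (all zeros inside, monic): I(r) = n·log(r) = 4·log(8) = 8.3178. ✓

I(r) ≈ 8.3178.


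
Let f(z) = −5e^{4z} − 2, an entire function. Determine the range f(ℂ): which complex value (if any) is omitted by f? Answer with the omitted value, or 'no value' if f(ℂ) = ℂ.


Little Picard bounds the complement of f(ℂ) to at most one point.
e^{4z} is never zero on ℂ, so -5·e^{4z} takes every value in ℂ ∖ {0}. Adding -2 shifts the range to ℂ ∖ {-2}. Thus f omits exactly the value -2.

Omitted value: -2.


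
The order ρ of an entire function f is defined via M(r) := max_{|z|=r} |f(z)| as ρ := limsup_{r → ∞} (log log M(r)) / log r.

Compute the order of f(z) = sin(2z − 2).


sin(w) is a linear combination of e^{iw} and e^{−iw} (or e^w, e^{−w} in the hyperbolic case), so |sin(w)| ≤ e^{|w|}. With w = 2z − 2, |w| ≤ 2|z| + 2 = 2r + 2 on |z| = r, giving M(r) ≤ e^{2r + 2}, so ρ ≤ 1. On a suitable ray (z = it for sin/cos; z = t for sinh/cosh, t real → ∞), |sin(2z − 2)| grows like e^{2|t|}/2, so ρ ≥ 1. Hence ρ = 1.
Therefore ρ = 1.

Order ρ = 1.


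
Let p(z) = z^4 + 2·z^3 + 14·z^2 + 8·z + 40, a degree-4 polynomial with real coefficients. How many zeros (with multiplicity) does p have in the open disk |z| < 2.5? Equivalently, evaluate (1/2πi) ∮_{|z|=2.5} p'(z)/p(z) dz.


The zeros of p are: (-1 + 3i), (-1 - 3i), (0 + 2i), (0 - 2i).
Their magnitudes are: 3.162, 3.162, 2, 2.
Zeros with |z| < R = 2.5: (0 + 2i), (0 - 2i).
Count = 2.
By the argument principle, (1/2πi) ∮_{|z|=R} p'(z)/p(z) dz equals exactly this count.

Number of zeros inside |z| < 2.5: 2.


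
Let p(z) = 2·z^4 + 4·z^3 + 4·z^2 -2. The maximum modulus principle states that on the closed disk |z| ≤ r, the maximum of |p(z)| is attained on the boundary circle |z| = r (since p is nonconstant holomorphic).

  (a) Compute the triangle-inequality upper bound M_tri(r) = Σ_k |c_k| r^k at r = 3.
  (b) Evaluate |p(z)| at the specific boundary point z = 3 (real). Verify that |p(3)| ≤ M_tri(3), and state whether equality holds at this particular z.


Coefficients: c_0 = -2, c_1 = 0, c_2 = 4, c_3 = 4, c_4 = 2. Radius r = 3.
Part (a). Triangle bound: M_tri(r) = Σ_k |c_k| r^k
  = |-2|·3^0 + |0|·3^1 + |4|·3^2 + |4|·3^3 + |2|·3^4
  = 2 + 0 + 36 + 108 + 162 = 308.
This bounds M(r) := max_{|z|=r} |p(z)| from above; equality holds iff all terms c_k z^k can be made to align in phase at a single z on |z|=r.
Part (b). At z = 3 (real, on the circle |z| = r):
  p(3) = (-2)·3^0 + (0)·3^1 + (4)·3^2 + (4)·3^3 + (2)·3^4 = 304.
  |p(3)| = 304.
Check: |p(3)| = 304 ≤ 308 = M_tri(3). ✓ Equality does not hold at z = 3 (the coefficients have mixed signs, so the terms do not all align in phase there).

M_tri(3) = 308; |p(3)| = 304; equality at z=3: no.


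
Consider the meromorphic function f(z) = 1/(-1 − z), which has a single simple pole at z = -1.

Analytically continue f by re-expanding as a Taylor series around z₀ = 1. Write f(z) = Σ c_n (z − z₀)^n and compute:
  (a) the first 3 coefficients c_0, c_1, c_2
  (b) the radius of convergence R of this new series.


Let w = z − z₀, so z = z₀ + w.
Then -1 − z = -1 − (z₀ + w) = (-1 − z₀) − w = -2 − w.
f(z) = 1/(-2 − w) = (1/(-2)) · 1/(1 − w/(-2)) = Σ_{n≥0} w^n / (-2)^(n+1).
So c_n = 1/(-2)^(n+1):
  c_0 = 1/(-2)^1 = -1/2.
  c_1 = 1/(-2)^2 = 1/4.
  c_2 = 1/(-2)^3 = -1/8.
The series is valid for |w/d| < 1, i.e. |z − z₀| < |d|.
Radius of convergence: R = |-1 − z₀| = |-2| = 2 (distance from z₀ to the singularity z = -1).

c_0 = -1/2, c_1 = 1/4, c_2 = -1/8; R = 2.


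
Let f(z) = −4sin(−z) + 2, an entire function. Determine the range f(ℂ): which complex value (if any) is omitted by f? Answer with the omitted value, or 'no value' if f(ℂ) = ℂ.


Little Picard bounds the complement of f(ℂ) to at most one point.
sin is entire and surjective onto ℂ: for every w ∈ ℂ, sin(ζ) = w has a solution ζ ∈ ℂ (e.g., via the complex inverse arcsin). With ζ = −z this gives z = ζ/(-1). Then -4·sin(−z) takes every value in -4·ℂ = ℂ, and adding 2 is a bijection of ℂ. So f is surjective and omits no value. (Note: only on the real line is sin bounded by [−1, 1].)

Omitted value: no value.


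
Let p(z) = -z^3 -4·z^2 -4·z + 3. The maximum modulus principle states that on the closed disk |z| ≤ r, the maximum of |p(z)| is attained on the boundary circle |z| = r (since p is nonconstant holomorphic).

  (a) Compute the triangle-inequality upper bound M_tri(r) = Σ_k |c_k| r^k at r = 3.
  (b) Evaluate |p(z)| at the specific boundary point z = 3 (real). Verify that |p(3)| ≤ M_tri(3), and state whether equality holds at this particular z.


Coefficients: c_0 = 3, c_1 = -4, c_2 = -4, c_3 = -1. Radius r = 3.
Part (a). Triangle bound: M_tri(r) = Σ_k |c_k| r^k
  = |3|·3^0 + |-4|·3^1 + |-4|·3^2 + |-1|·3^3
  = 3 + 12 + 36 + 27 = 78.
This bounds M(r) := max_{|z|=r} |p(z)| from above; equality holds iff all terms c_k z^k can be made to align in phase at a single z on |z|=r.
Part (b). At z = 3 (real, on the circle |z| = r):
  p(3) = (3)·3^0 + (-4)·3^1 + (-4)·3^2 + (-1)·3^3 = -72.
  |p(3)| = 72.
Check: |p(3)| = 72 ≤ 78 = M_tri(3). ✓ Equality does not hold at z = 3 (the coefficients have mixed signs, so the terms do not all align in phase there).

M_tri(3) = 78; |p(3)| = 72; equality at z=3: no.


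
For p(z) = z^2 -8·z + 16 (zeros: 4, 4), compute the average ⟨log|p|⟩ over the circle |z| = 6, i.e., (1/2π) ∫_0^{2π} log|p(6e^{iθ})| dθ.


Zeros: 4, 4; r = 6.
Inside |z| < r: 4, 4. Outside (|z| ≥ r): ∅.
p(0) = 16, so log|p(0)| = log(16) = 2.7726.
Apply Jensen: I(r) = log|p(0)| + Σ_k log(r/|z_k|), summed over zeros inside |z| < r.
  log(r/|z_k|) for z_k = 4: log(6/4) = 0.4055
  log(r/|z_k|) for z_k = 4: log(6/4) = 0.4055
Sum over inside zeros: 0.8109.
I(r) = log|p(0)| + (inside sum) = 2.7726 + 0.8109 = 3.5835.
Closed form (all zeros inside, monic): I(r) = n·log(r) = 2·log(6) = 3.5835. ✓

I(r) ≈ 3.5835.


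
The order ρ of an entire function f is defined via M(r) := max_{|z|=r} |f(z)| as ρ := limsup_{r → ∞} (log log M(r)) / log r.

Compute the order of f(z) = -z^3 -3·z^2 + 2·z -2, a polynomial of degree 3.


|f(z)| ≤ Σ|c_k|·r^k = O(r^3) as r → ∞. Polynomial growth is O(e^{r^ε}) for every ε > 0 (since r^3/e^{r^ε} → 0), so ρ ≤ ε for all ε > 0, i.e. ρ = 0. Every nonconstant polynomial has order 0.
Therefore ρ = 0.

Order ρ = 0.


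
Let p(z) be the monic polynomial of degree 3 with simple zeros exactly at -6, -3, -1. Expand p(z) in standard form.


The polynomial is p(z) = ∏_{α ∈ S} (z − α), where S = {-6, -3, -1}.
Expanding the product yields: p(z) = z^3 + 10·z^2 + 27·z + 18.
The resulting polynomial has degree 3 and real coefficients as required.

p(z) = z^3 + 10·z^2 + 27·z + 18.


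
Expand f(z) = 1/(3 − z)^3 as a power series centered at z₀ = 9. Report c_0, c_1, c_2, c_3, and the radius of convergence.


Let w = z − z₀, so z = z₀ + w.
Then 3 − z = 3 − (z₀ + w) = (3 − z₀) − w = -6 − w.
f(z) = 1/(-6 − w)^3 = (1/(-6)^3) · (1 − w/(-6))^{−3}.
By the binomial series (1−u)^{−3} = Σ_{n≥0} C(n+2, 2) u^n for |u|<1, with u = w/(-6):
  c_n = C(n+2, 2) / (-6)^(n+3).
  c_0 = 1/(-6)^3 = -1/216.
  c_1 = 3/(-6)^4 = 1/432.
  c_2 = 6/(-6)^5 = -1/1296.
  c_3 = 10/(-6)^6 = 5/23328.
The series is valid for |w/d| < 1, i.e. |z − z₀| < |d|.
Radius of convergence: R = |3 − z₀| = |-6| = 6 (distance from z₀ to the singularity z = 3).

c_0 = -1/216, c_1 = 1/432, c_2 = -1/1296, c_3 = 5/23328; R = 6.


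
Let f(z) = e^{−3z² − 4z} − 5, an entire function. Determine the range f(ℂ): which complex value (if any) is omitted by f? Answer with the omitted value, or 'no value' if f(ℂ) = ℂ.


Little Picard bounds the complement of f(ℂ) to at most one point.
The exponent g(z) = −3z² − 4z is a nonconstant polynomial, hence surjective onto ℂ. So e^{g(z)} takes every value in {e^w : w ∈ ℂ} = ℂ ∖ {0}. Adding -5 shifts the range to ℂ ∖ {-5}. f omits exactly -5.

Omitted value: -5.


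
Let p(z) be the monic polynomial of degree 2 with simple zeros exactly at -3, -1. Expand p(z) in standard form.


The polynomial is p(z) = ∏_{α ∈ S} (z − α), where S = {-3, -1}.
Expanding the product yields: p(z) = z^2 + 4·z + 3.
The resulting polynomial has degree 2 and real coefficients as required.

p(z) = z^2 + 4·z + 3.


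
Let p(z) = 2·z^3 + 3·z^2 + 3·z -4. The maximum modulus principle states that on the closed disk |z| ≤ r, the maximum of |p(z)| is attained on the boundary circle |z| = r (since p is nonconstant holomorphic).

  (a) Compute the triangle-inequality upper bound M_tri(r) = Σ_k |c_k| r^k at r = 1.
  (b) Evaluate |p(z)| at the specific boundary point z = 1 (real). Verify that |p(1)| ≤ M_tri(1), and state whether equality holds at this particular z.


Coefficients: c_0 = -4, c_1 = 3, c_2 = 3, c_3 = 2. Radius r = 1.
Part (a). Triangle bound: M_tri(r) = Σ_k |c_k| r^k
  = |-4|·1^0 + |3|·1^1 + |3|·1^2 + |2|·1^3
  = 4 + 3 + 3 + 2 = 12.
This bounds M(r) := max_{|z|=r} |p(z)| from above; equality holds iff all terms c_k z^k can be made to align in phase at a single z on |z|=r.
Part (b). At z = 1 (real, on the circle |z| = r):
  p(1) = (-4)·1^0 + (3)·1^1 + (3)·1^2 + (2)·1^3 = 4.
  |p(1)| = 4.
Check: |p(1)| = 4 ≤ 12 = M_tri(1). ✓ Equality does not hold at z = 1 (the coefficients have mixed signs, so the terms do not all align in phase there).

M_tri(1) = 12; |p(1)| = 4; equality at z=1: no.


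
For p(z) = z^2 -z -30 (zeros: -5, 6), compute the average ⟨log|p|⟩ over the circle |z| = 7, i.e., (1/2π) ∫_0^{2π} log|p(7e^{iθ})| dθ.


Zeros: -5, 6; r = 7.
Inside |z| < r: -5, 6. Outside (|z| ≥ r): ∅.
p(0) = -30, so log|p(0)| = log(30) = 3.4012.
Apply Jensen: I(r) = log|p(0)| + Σ_k log(r/|z_k|), summed over zeros inside |z| < r.
  log(r/|z_k|) for z_k = -5: log(7/5) = 0.3365
  log(r/|z_k|) for z_k = 6: log(7/6) = 0.1542
Sum over inside zeros: 0.4906.
I(r) = log|p(0)| + (inside sum) = 3.4012 + 0.4906 = 3.8918.
Closed form (all zeros inside, monic): I(r) = n·log(r) = 2·log(7) = 3.8918. ✓

I(r) ≈ 3.8918.


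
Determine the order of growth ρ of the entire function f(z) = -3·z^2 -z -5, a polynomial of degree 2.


|f(z)| ≤ Σ|c_k|·r^k = O(r^2) as r → ∞. Polynomial growth is O(e^{r^ε}) for every ε > 0 (since r^2/e^{r^ε} → 0), so ρ ≤ ε for all ε > 0, i.e. ρ = 0. Every nonconstant polynomial has order 0.
Therefore ρ = 0.

Order ρ = 0.


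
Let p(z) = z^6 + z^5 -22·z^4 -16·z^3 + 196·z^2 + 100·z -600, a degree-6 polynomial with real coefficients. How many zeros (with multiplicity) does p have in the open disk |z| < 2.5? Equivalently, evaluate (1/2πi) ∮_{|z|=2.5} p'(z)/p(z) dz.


The zeros of p are: -3, (-3 + 1i), (-3 - 1i), (3 + 1i), (3 - 1i), 2.
Their magnitudes are: 3, 3.162, 3.162, 3.162, 3.162, 2.
Zeros with |z| < R = 2.5: 2.
Count = 1.
By the argument principle, (1/2πi) ∮_{|z|=R} p'(z)/p(z) dz equals exactly this count.

Number of zeros inside |z| < 2.5: 1.


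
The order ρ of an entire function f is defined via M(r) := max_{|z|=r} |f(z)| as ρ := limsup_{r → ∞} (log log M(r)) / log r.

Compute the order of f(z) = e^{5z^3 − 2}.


|e^{5z^3 − 2}| = e^{Re(5·z^3) + -2} ≤ e^{5|z|^3 + -2} = e^{5r^3 + -2} on |z| = r, so ρ ≤ 3. Choosing z on |z|=r so that 5·z^3 is real positive (always possible by picking arg z appropriately) gives |f(z)| = e^{5r^3 + -2}, matching the bound. The additive constant -2 does not affect log log M(r) ~ 3·log r. Hence ρ = 3.
Therefore ρ = 3.

Order ρ = 3.


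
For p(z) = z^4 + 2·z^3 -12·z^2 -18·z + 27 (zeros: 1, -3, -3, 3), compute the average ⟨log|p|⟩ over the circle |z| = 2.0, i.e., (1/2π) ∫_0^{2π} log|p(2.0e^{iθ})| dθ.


Zeros: -3, -3, 1, 3; r = 2.0.
Inside |z| < r: 1. Outside (|z| ≥ r): -3, -3, 3.
p(0) = 27, so log|p(0)| = log(27) = 3.2958.
Apply Jensen: I(r) = log|p(0)| + Σ_k log(r/|z_k|), summed over zeros inside |z| < r.
  log(r/|z_k|) for z_k = 1: log(2.0/1) = 0.6931
  Outside zeros (-3, -3, 3) contribute nothing to the Jensen sum.
Sum over inside zeros: 0.6931.
I(r) = log|p(0)| + (inside sum) = 3.2958 + 0.6931 = 3.9890.
Note: since some zeros are outside |z| ≤ r, the simplified n·log(r) form does NOT apply — only the inside zeros contribute.

I(r) ≈ 3.9890.


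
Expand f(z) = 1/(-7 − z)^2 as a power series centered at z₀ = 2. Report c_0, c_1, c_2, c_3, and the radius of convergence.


Let w = z − z₀, so z = z₀ + w.
Then -7 − z = -7 − (z₀ + w) = (-7 − z₀) − w = -9 − w.
f(z) = 1/(-9 − w)^2 = (1/(-9)^2) · (1 − w/(-9))^{−2}.
By the binomial series (1−u)^{−2} = Σ_{n≥0} C(n+1, 1) u^n for |u|<1, with u = w/(-9):
  c_n = C(n+1, 1) / (-9)^(n+2).
  c_0 = 1/(-9)^2 = 1/81.
  c_1 = 2/(-9)^3 = -2/729.
  c_2 = 3/(-9)^4 = 1/2187.
  c_3 = 4/(-9)^5 = -4/59049.
The series is valid for |w/d| < 1, i.e. |z − z₀| < |d|.
Radius of convergence: R = |-7 − z₀| = |-9| = 9 (distance from z₀ to the singularity z = -7).

c_0 = 1/81, c_1 = -2/729, c_2 = 1/2187, c_3 = -4/59049; R = 9.


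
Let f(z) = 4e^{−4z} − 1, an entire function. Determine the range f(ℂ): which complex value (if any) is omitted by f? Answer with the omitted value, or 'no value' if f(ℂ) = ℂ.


Little Picard bounds the complement of f(ℂ) to at most one point.
e^{−4z} is never zero on ℂ, so 4·e^{−4z} takes every value in ℂ ∖ {0}. Adding -1 shifts the range to ℂ ∖ {-1}. Thus f omits exactly the value -1.

Omitted value: -1.


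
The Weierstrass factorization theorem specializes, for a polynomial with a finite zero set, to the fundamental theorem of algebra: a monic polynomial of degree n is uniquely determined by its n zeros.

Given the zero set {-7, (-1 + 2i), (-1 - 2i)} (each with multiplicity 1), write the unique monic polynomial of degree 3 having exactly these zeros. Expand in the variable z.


The polynomial is p(z) = ∏_{α ∈ S} (z − α), where S = {-7, (-1 + 2i), (-1 - 2i)}.
Expanding the product yields: p(z) = z^3 + 9·z^2 + 19·z + 35.
Note conjugate pairs combine to real quadratics: (z − (-1+2i))(z − (-1−2i)) = z² + 2z + 5.
The resulting polynomial has degree 3 and real coefficients as required.

p(z) = z^3 + 9·z^2 + 19·z + 35.


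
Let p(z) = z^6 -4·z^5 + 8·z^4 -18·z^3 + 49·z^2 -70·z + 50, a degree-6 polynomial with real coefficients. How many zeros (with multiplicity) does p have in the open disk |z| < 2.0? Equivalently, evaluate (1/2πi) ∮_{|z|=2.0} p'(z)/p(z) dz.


The zeros of p are: (1 + 1i), (1 - 1i), (2 + 1i), (2 - 1i), (-1 + 2i), (-1 - 2i).
Their magnitudes are: 1.414, 1.414, 2.236, 2.236, 2.236, 2.236.
Zeros with |z| < R = 2.0: (1 + 1i), (1 - 1i).
Count = 2.
By the argument principle, (1/2πi) ∮_{|z|=R} p'(z)/p(z) dz equals exactly this count.

Number of zeros inside |z| < 2.0: 2.


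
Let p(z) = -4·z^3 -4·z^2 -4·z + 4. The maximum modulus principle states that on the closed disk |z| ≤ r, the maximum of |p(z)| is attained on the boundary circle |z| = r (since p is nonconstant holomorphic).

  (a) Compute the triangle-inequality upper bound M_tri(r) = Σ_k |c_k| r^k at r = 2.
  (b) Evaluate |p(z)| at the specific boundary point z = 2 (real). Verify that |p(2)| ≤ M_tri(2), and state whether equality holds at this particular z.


Coefficients: c_0 = 4, c_1 = -4, c_2 = -4, c_3 = -4. Radius r = 2.
Part (a). Triangle bound: M_tri(r) = Σ_k |c_k| r^k
  = |4|·2^0 + |-4|·2^1 + |-4|·2^2 + |-4|·2^3
  = 4 + 8 + 16 + 32 = 60.
This bounds M(r) := max_{|z|=r} |p(z)| from above; equality holds iff all terms c_k z^k can be made to align in phase at a single z on |z|=r.
Part (b). At z = 2 (real, on the circle |z| = r):
  p(2) = (4)·2^0 + (-4)·2^1 + (-4)·2^2 + (-4)·2^3 = -52.
  |p(2)| = 52.
Check: |p(2)| = 52 ≤ 60 = M_tri(2). ✓ Equality does not hold at z = 2 (the coefficients have mixed signs, so the terms do not all align in phase there).

M_tri(2) = 60; |p(2)| = 52; equality at z=2: no.


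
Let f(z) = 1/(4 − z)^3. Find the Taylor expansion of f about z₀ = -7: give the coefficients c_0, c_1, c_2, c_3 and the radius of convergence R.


Let w = z − z₀, so z = z₀ + w.
Then 4 − z = 4 − (z₀ + w) = (4 − z₀) − w = 11 − w.
f(z) = 1/(11 − w)^3 = (1/(11)^3) · (1 − w/(11))^{−3}.
By the binomial series (1−u)^{−3} = Σ_{n≥0} C(n+2, 2) u^n for |u|<1, with u = w/(11):
  c_n = C(n+2, 2) / (11)^(n+3).
  c_0 = 1/(11)^3 = 1/1331.
  c_1 = 3/(11)^4 = 3/14641.
  c_2 = 6/(11)^5 = 6/161051.
  c_3 = 10/(11)^6 = 10/1771561.
The series is valid for |w/d| < 1, i.e. |z − z₀| < |d|.
Radius of convergence: R = |4 − z₀| = |11| = 11 (distance from z₀ to the singularity z = 4).

c_0 = 1/1331, c_1 = 3/14641, c_2 = 6/161051, c_3 = 10/1771561; R = 11.


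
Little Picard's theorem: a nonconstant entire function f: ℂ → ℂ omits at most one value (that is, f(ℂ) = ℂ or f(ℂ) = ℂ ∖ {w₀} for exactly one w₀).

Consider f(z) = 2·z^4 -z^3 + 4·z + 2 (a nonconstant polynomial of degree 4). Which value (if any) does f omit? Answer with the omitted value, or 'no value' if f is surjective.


Little Picard bounds the complement of f(ℂ) to at most one point.
For every w ∈ ℂ, the equation p(z) − w = 0 is a nonconstant polynomial in z and hence has at least one root by the fundamental theorem of algebra. So p is surjective onto ℂ, omitting no value.

Omitted value: no value.


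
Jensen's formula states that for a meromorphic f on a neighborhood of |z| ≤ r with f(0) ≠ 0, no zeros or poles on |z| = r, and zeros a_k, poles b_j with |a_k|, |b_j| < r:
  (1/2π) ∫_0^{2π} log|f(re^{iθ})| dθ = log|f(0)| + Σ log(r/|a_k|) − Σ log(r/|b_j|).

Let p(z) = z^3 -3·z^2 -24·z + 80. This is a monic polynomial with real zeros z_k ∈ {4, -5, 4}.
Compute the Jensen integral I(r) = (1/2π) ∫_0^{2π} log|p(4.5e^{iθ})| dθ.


Zeros: -5, 4, 4; r = 4.5.
Inside |z| < r: 4, 4. Outside (|z| ≥ r): -5.
p(0) = 80, so log|p(0)| = log(80) = 4.3820.
Apply Jensen: I(r) = log|p(0)| + Σ_k log(r/|z_k|), summed over zeros inside |z| < r.
  log(r/|z_k|) for z_k = 4: log(4.5/4) = 0.1178
  log(r/|z_k|) for z_k = 4: log(4.5/4) = 0.1178
  Outside zeros (-5) contribute nothing to the Jensen sum.
Sum over inside zeros: 0.2356.
I(r) = log|p(0)| + (inside sum) = 4.3820 + 0.2356 = 4.6176.
Note: since some zeros are outside |z| ≤ r, the simplified n·log(r) form does NOT apply — only the inside zeros contribute.

I(r) ≈ 4.6176.


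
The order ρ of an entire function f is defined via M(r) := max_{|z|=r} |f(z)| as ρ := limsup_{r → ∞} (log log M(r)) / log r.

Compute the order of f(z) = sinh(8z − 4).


sinh(w) is a linear combination of e^{iw} and e^{−iw} (or e^w, e^{−w} in the hyperbolic case), so |sinh(w)| ≤ e^{|w|}. With w = 8z − 4, |w| ≤ 8|z| + 4 = 8r + 4 on |z| = r, giving M(r) ≤ e^{8r + 4}, so ρ ≤ 1. On a suitable ray (z = it for sin/cos; z = t for sinh/cosh, t real → ∞), |sinh(8z − 4)| grows like e^{8|t|}/2, so ρ ≥ 1. Hence ρ = 1.
Therefore ρ = 1.

Order ρ = 1.


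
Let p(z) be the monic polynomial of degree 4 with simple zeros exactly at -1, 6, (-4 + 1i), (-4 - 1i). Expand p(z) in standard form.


The polynomial is p(z) = ∏_{α ∈ S} (z − α), where S = {-1, 6, (-4 + 1i), (-4 - 1i)}.
Expanding the product yields: p(z) = z^4 + 3·z^3 -29·z^2 -133·z -102.
Note conjugate pairs combine to real quadratics: (z − (-4+1i))(z − (-4−1i)) = z² + 8z + 17.
The resulting polynomial has degree 4 and real coefficients as required.

p(z) = z^4 + 3·z^3 -29·z^2 -133·z -102.


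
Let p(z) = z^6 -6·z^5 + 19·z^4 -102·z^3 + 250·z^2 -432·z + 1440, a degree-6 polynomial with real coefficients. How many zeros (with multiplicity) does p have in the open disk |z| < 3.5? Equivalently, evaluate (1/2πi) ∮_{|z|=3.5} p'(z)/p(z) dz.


The zeros of p are: 4, (-1 + 3i), (-1 - 3i), (0 + 3i), (0 - 3i), 4.
Their magnitudes are: 4, 3.162, 3.162, 3, 3, 4.
Zeros with |z| < R = 3.5: (-1 + 3i), (-1 - 3i), (0 + 3i), (0 - 3i).
Count = 4.
By the argument principle, (1/2πi) ∮_{|z|=R} p'(z)/p(z) dz equals exactly this count.

Number of zeros inside |z| < 3.5: 4.


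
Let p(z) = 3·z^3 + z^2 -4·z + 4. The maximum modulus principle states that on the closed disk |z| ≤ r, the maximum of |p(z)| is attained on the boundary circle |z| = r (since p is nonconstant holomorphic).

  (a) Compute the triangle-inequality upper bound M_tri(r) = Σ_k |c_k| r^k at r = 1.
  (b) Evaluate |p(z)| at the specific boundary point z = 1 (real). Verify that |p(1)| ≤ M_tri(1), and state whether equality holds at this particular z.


Coefficients: c_0 = 4, c_1 = -4, c_2 = 1, c_3 = 3. Radius r = 1.
Part (a). Triangle bound: M_tri(r) = Σ_k |c_k| r^k
  = |4|·1^0 + |-4|·1^1 + |1|·1^2 + |3|·1^3
  = 4 + 4 + 1 + 3 = 12.
This bounds M(r) := max_{|z|=r} |p(z)| from above; equality holds iff all terms c_k z^k can be made to align in phase at a single z on |z|=r.
Part (b). At z = 1 (real, on the circle |z| = r):
  p(1) = (4)·1^0 + (-4)·1^1 + (1)·1^2 + (3)·1^3 = 4.
  |p(1)| = 4.
Check: |p(1)| = 4 ≤ 12 = M_tri(1). ✓ Equality does not hold at z = 1 (the coefficients have mixed signs, so the terms do not all align in phase there).

M_tri(1) = 12; |p(1)| = 4; equality at z=1: no.


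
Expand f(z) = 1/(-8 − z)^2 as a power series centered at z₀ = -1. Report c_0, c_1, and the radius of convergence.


Let w = z − z₀, so z = z₀ + w.
Then -8 − z = -8 − (z₀ + w) = (-8 − z₀) − w = -7 − w.
f(z) = 1/(-7 − w)^2 = (1/(-7)^2) · (1 − w/(-7))^{−2}.
By the binomial series (1−u)^{−2} = Σ_{n≥0} C(n+1, 1) u^n for |u|<1, with u = w/(-7):
  c_n = C(n+1, 1) / (-7)^(n+2).
  c_0 = 1/(-7)^2 = 1/49.
  c_1 = 2/(-7)^3 = -2/343.
The series is valid for |w/d| < 1, i.e. |z − z₀| < |d|.
Radius of convergence: R = |-8 − z₀| = |-7| = 7 (distance from z₀ to the singularity z = -8).

c_0 = 1/49, c_1 = -2/343; R = 7.


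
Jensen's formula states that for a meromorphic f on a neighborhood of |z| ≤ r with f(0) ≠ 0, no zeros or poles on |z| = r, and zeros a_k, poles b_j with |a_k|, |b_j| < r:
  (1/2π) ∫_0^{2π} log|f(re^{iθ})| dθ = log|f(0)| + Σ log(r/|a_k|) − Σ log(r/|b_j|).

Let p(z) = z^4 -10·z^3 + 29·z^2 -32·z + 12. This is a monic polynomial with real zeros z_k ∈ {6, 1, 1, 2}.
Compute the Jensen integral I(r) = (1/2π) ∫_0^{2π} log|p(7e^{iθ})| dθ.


Zeros: 1, 1, 2, 6; r = 7.
Inside |z| < r: 1, 1, 2, 6. Outside (|z| ≥ r): ∅.
p(0) = 12, so log|p(0)| = log(12) = 2.4849.
Apply Jensen: I(r) = log|p(0)| + Σ_k log(r/|z_k|), summed over zeros inside |z| < r.
  log(r/|z_k|) for z_k = 6: log(7/6) = 0.1542
  log(r/|z_k|) for z_k = 1: log(7/1) = 1.9459
  log(r/|z_k|) for z_k = 1: log(7/1) = 1.9459
  log(r/|z_k|) for z_k = 2: log(7/2) = 1.2528
Sum over inside zeros: 5.2987.
I(r) = log|p(0)| + (inside sum) = 2.4849 + 5.2987 = 7.7836.
Closed form (all zeros inside, monic): I(r) = n·log(r) = 4·log(7) = 7.7836. ✓

I(r) ≈ 7.7836.


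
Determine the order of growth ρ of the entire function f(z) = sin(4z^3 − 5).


Write sin(w) = (e^{iw} ± e^{−iw})/(2 or 2i), so |sin(w)| ≤ e^{|w|}. With w = 4z^3 − 5, |w| ≤ 4r^3 + 5 on |z|=r, giving M(r) ≤ e^{4r^3 + 5} and ρ ≤ 3. For the lower bound, choose z on |z|=r with 4z^3 purely imaginary of modulus 4r^3; then |sin(4z^3 − 5)| grows like e^{4r^3}/2, so ρ ≥ 3. Hence ρ = 3.
Therefore ρ = 3.

Order ρ = 3.


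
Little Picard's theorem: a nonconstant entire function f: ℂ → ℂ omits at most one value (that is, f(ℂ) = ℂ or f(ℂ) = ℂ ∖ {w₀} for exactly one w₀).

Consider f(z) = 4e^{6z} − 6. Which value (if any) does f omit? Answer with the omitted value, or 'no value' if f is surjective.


Little Picard bounds the complement of f(ℂ) to at most one point.
e^{6z} is never zero on ℂ, so 4·e^{6z} takes every value in ℂ ∖ {0}. Adding -6 shifts the range to ℂ ∖ {-6}. Thus f omits exactly the value -6.

Omitted value: -6.


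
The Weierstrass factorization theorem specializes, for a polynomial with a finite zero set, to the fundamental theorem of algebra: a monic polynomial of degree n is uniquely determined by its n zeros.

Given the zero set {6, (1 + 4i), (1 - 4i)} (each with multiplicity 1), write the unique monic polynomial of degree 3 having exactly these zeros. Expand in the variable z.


The polynomial is p(z) = ∏_{α ∈ S} (z − α), where S = {6, (1 + 4i), (1 - 4i)}.
Expanding the product yields: p(z) = z^3 -8·z^2 + 29·z -102.
Note conjugate pairs combine to real quadratics: (z − (1+4i))(z − (1−4i)) = z² − 2z + 17.
The resulting polynomial has degree 3 and real coefficients as required.

p(z) = z^3 -8·z^2 + 29·z -102.


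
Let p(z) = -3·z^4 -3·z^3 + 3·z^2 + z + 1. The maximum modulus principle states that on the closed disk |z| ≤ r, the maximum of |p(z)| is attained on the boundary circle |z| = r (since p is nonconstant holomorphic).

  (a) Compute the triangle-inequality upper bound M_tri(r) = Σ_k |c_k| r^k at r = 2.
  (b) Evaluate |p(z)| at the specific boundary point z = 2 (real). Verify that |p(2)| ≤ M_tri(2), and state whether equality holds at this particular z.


Coefficients: c_0 = 1, c_1 = 1, c_2 = 3, c_3 = -3, c_4 = -3. Radius r = 2.
Part (a). Triangle bound: M_tri(r) = Σ_k |c_k| r^k
  = |1|·2^0 + |1|·2^1 + |3|·2^2 + |-3|·2^3 + |-3|·2^4
  = 1 + 2 + 12 + 24 + 48 = 87.
This bounds M(r) := max_{|z|=r} |p(z)| from above; equality holds iff all terms c_k z^k can be made to align in phase at a single z on |z|=r.
Part (b). At z = 2 (real, on the circle |z| = r):
  p(2) = (1)·2^0 + (1)·2^1 + (3)·2^2 + (-3)·2^3 + (-3)·2^4 = -57.
  |p(2)| = 57.
Check: |p(2)| = 57 ≤ 87 = M_tri(2). ✓ Equality does not hold at z = 2 (the coefficients have mixed signs, so the terms do not all align in phase there).

M_tri(2) = 87; |p(2)| = 57; equality at z=2: no.


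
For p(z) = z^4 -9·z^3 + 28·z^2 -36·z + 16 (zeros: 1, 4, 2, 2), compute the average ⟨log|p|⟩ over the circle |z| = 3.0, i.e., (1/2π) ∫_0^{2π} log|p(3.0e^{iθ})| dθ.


Zeros: 1, 2, 2, 4; r = 3.0.
Inside |z| < r: 1, 2, 2. Outside (|z| ≥ r): 4.
p(0) = 16, so log|p(0)| = log(16) = 2.7726.
Apply Jensen: I(r) = log|p(0)| + Σ_k log(r/|z_k|), summed over zeros inside |z| < r.
  log(r/|z_k|) for z_k = 1: log(3.0/1) = 1.0986
  log(r/|z_k|) for z_k = 2: log(3.0/2) = 0.4055
  log(r/|z_k|) for z_k = 2: log(3.0/2) = 0.4055
  Outside zeros (4) contribute nothing to the Jensen sum.
Sum over inside zeros: 1.9095.
I(r) = log|p(0)| + (inside sum) = 2.7726 + 1.9095 = 4.6821.
Note: since some zeros are outside |z| ≤ r, the simplified n·log(r) form does NOT apply — only the inside zeros contribute.

I(r) ≈ 4.6821.


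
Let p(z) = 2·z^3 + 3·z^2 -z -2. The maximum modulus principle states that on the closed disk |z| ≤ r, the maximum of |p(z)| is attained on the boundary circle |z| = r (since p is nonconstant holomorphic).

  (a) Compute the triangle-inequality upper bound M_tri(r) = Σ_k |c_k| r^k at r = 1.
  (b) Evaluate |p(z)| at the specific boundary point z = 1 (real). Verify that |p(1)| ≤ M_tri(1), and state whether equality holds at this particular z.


Coefficients: c_0 = -2, c_1 = -1, c_2 = 3, c_3 = 2. Radius r = 1.
Part (a). Triangle bound: M_tri(r) = Σ_k |c_k| r^k
  = |-2|·1^0 + |-1|·1^1 + |3|·1^2 + |2|·1^3
  = 2 + 1 + 3 + 2 = 8.
This bounds M(r) := max_{|z|=r} |p(z)| from above; equality holds iff all terms c_k z^k can be made to align in phase at a single z on |z|=r.
Part (b). At z = 1 (real, on the circle |z| = r):
  p(1) = (-2)·1^0 + (-1)·1^1 + (3)·1^2 + (2)·1^3 = 2.
  |p(1)| = 2.
Check: |p(1)| = 2 ≤ 8 = M_tri(1). ✓ Equality does not hold at z = 1 (the coefficients have mixed signs, so the terms do not all align in phase there).

M_tri(1) = 8; |p(1)| = 2; equality at z=1: no.


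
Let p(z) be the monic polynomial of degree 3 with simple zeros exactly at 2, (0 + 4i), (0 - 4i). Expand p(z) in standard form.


The polynomial is p(z) = ∏_{α ∈ S} (z − α), where S = {2, (0 + 4i), (0 - 4i)}.
Expanding the product yields: p(z) = z^3 -2·z^2 + 16·z -32.
Note conjugate pairs combine to real quadratics: (z − (0+4i))(z − (0−4i)) = z² + 16.
The resulting polynomial has degree 3 and real coefficients as required.

p(z) = z^3 -2·z^2 + 16·z -32.


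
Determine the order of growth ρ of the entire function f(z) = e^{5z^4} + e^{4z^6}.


Each summand is entire of order 4 and 6 respectively (as in the single-exponential case). The order of a sum is at most the max of the orders, so ρ ≤ 6. For the lower bound: on |z|=r choose arg z so that 4z^6 is real positive; then |e^{4z^6}| = e^{4r^6} while |e^{5z^4}| ≤ e^{5r^4} = o(e^{4r^6}). So |f| ≥ e^{4r^6}(1 − o(1)) and ρ ≥ 6. Hence ρ = max(4, 6) = 6.
Therefore ρ = 6.

Order ρ = 6.


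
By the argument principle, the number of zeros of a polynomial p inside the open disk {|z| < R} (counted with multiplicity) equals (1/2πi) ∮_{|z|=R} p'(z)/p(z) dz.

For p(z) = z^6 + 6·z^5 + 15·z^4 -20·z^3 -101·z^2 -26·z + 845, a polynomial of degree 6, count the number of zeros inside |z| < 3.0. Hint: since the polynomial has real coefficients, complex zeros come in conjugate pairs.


The zeros of p are: (-2 + 3i), (-2 - 3i), (-3 + 2i), (-3 - 2i), (2 + 1i), (2 - 1i).
Their magnitudes are: 3.606, 3.606, 3.606, 3.606, 2.236, 2.236.
Zeros with |z| < R = 3.0: (2 + 1i), (2 - 1i).
Count = 2.
By the argument principle, (1/2πi) ∮_{|z|=R} p'(z)/p(z) dz equals exactly this count.

Number of zeros inside |z| < 3.0: 2.


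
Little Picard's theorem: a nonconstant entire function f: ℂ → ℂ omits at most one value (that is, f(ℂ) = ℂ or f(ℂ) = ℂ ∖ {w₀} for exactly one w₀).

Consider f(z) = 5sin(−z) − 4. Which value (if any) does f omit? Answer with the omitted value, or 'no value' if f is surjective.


Little Picard bounds the complement of f(ℂ) to at most one point.
sin is entire and surjective onto ℂ: for every w ∈ ℂ, sin(ζ) = w has a solution ζ ∈ ℂ (e.g., via the complex inverse arcsin). With ζ = −z this gives z = ζ/(-1). Then 5·sin(−z) takes every value in 5·ℂ = ℂ, and adding -4 is a bijection of ℂ. So f is surjective and omits no value. (Note: only on the real line is sin bounded by [−1, 1].)

Omitted value: no value.
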